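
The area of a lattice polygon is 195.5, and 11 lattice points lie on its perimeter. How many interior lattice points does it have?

191

From Pick's theorem, I = A − B/2 + 1 = 195.5 − 11/2 + 1 = 191.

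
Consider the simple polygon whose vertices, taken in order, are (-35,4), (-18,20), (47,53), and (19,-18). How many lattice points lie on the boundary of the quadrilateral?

5

The number of boundary lattice points is Σ gcd(|Δx|,|Δy|) = gcd(17,16) + gcd(65,33) + gcd(28,71) + gcd(54,22) = 1+1+1+2 = 5.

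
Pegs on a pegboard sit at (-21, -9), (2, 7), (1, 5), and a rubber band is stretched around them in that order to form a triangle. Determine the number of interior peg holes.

14

By the shoelace formula, twice the signed area is |((-21)·7 − 2·(-9)) + (2·5 − 1·7) + (1·(-9) − (-21)·5)| = 30, so the area is 15.
The number of boundary lattice points is Σ gcd(|Δx|,|Δy|) = gcd(23,16) + gcd(1,2) + gcd(22,14) = 1+1+2 = 4.
By Pick's theorem A = I + B/2 − 1, so I = 15 − 4/2 + 1 = 14.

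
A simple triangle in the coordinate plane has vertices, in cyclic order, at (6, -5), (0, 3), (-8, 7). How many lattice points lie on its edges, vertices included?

8

Summing gcd(|Δx|,|Δy|) over the edges gives the boundary count: gcd(6,8) + gcd(8,4) + gcd(14,12) = 2+4+2 = 8.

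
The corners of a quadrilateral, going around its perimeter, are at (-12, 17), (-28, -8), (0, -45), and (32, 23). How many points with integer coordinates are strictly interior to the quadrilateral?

2043

By the shoelace formula, twice the signed area is |((-12)·(-8) − (-28)·17) + ((-28)·(-45) − 0·(-8)) + (0·23 − 32·(-45)) + (32·17 − (-12)·23)| = 4092, so the area is 2046.
Along each edge there are gcd(|Δx|,|Δy|)+1 lattice points, so counting each shared vertex once the boundary has gcd(16,25) + gcd(28,37) + gcd(32,68) + gcd(44,6) = 1+1+4+2 = 8.
Pick's theorem gives I = A − B/2 + 1 = 2046 − 8/2 + 1 = 2043.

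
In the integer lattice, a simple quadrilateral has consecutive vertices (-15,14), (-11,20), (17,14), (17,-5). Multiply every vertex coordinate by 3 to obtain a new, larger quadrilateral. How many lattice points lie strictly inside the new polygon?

The shoelace formula gives twice the area as |((-15)·20 − (-11)·14) + ((-11)·14 − 17·20) + (17·(-5) − 17·14) + (17·14 − (-15)·(-5))| = 800, so the area is 400.
The number of boundary lattice points is Σ gcd(|Δx|,|Δy|) = gcd(4,6) + gcd(28,6) + gcd(0,19) + gcd(32,19) = 2+2+19+1 = 24.
Scaling by 3 multiplies the area by 3² = 9 (so the new area is 3600) and multiplies the boundary lattice-point count by 3, giving 72.
By Pick's theorem, the interior count of the dilated polygon is 3600 − 72/2 + 1 = 3565.

3565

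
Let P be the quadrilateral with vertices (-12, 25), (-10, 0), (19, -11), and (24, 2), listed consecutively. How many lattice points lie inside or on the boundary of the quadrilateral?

646

The shoelace formula gives twice the area as |((-12)·0 − (-10)·25) + ((-10)·(-11) − 19·0) + (19·2 − 24·(-11)) + (24·25 − (-12)·2)| = 1286, so the area is 643.
Along each edge there are gcd(|Δx|,|Δy|)+1 lattice points, so counting each shared vertex once the boundary has gcd(2,25) + gcd(29,11) + gcd(5,13) + gcd(36,23) = 1+1+1+1 = 4.
Pick's theorem gives I = A − B/2 + 1 = 643 − 4/2 + 1 = 642, so the closed region contains I + B = 642 + 4 = 646 lattice points.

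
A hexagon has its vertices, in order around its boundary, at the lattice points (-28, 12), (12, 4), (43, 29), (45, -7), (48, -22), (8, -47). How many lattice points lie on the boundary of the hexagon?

20

The number of boundary lattice points is Σ gcd(|Δx|,|Δy|) = gcd(40,8) + gcd(31,25) + gcd(2,36) + gcd(3,15) + gcd(40,25) + gcd(36,59) = 8+1+2+3+5+1 = 20.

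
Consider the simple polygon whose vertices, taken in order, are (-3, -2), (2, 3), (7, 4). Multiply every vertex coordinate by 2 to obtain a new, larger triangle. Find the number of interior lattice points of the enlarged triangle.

33

Using the shoelace formula, 2A = |((-3)·3 − 2·(-2)) + (2·4 − 7·3) + (7·(-2) − (-3)·4)| = 20, so the area is 10.
The number of boundary lattice points is Σ gcd(|Δx|,|Δy|) = gcd(5,5) + gcd(5,1) + gcd(10,6) = 5+1+2 = 8.
Scaling by 2 multiplies the area by 2² = 4 (so the new area is 40) and multiplies the boundary lattice-point count by 2, giving 16.
By Pick's theorem, the interior count of the dilated polygon is 40 − 16/2 + 1 = 33.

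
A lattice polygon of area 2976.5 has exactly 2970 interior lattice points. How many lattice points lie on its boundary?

Pick's theorem gives A = I + B/2 − 1, so B = 2(A − I + 1) = 2(2976.5 − 2970 + 1) = 15.

15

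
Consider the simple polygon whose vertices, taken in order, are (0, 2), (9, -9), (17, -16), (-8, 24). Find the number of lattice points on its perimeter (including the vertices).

9

Summing gcd(|Δx|,|Δy|) over the edges gives the boundary count: gcd(9,11) + gcd(8,7) + gcd(25,40) + gcd(8,22) = 1+1+5+2 = 9.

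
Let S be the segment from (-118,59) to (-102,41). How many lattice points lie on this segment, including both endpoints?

The number of lattice points on a segment between lattice points is gcd(|Δx|,|Δy|) + 1 = gcd(16,18) + 1 = 2 + 1 = 3.

3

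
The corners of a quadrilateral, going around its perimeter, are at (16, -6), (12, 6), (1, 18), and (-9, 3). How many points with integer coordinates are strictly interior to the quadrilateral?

Using the shoelace formula, 2A = |[16·6 − 12·(-6)] + [12·18 − 1·6] + [1·3 − (-9)·18] + [(-9)·(-6) − 16·3]| = 549, so the area is 549/2.
Summing gcd(|Δx|,|Δy|) over the edges gives the boundary count: gcd(4,12) + gcd(11,12) + gcd(10,15) + gcd(25,9) = 4+1+5+1 = 11.
By Pick's theorem A = I + B/2 − 1, so I = 549/2 − 11/2 + 1 = 270.

270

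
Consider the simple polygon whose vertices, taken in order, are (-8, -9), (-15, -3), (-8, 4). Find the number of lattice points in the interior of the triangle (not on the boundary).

By the shoelace formula, twice the signed area is |((-8)·(-3) − (-15)·(-9)) + ((-15)·4 − (-8)·(-3)) + ((-8)·(-9) − (-8)·4)| = 91, so the area is 45.5.
Along each edge there are gcd(|Δx|,|Δy|)+1 lattice points, so counting each shared vertex once the boundary has gcd(7,6) + gcd(7,7) + gcd(0,13) = 1+7+13 = 21.
By Pick's theorem A = I + B/2 − 1, so I = 45.5 − 21/2 + 1 = 36.

36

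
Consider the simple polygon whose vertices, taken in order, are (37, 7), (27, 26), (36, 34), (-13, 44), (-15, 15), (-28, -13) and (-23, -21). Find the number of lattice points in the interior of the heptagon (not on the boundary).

The shoelace formula gives twice the area as |[37·26 − 27·7] + [27·34 − 36·26] + [36·44 − (-13)·34] + [(-13)·15 − (-15)·44] + [(-15)·(-13) − (-28)·15] + [(-28)·(-21) − (-23)·(-13)] + [(-23)·7 − 37·(-21)]| = 4766, so the area is 2383.
Along each edge there are gcd(|Δx|,|Δy|)+1 lattice points, so counting each shared vertex once the boundary has gcd(10,19) + gcd(9,8) + gcd(49,10) + gcd(2,29) + gcd(13,28) + gcd(5,8) + gcd(60,28) = 1+1+1+1+1+1+4 = 10.
By Pick's theorem A = I + B/2 − 1, so I = 2383 − 10/2 + 1 = 2379.

2379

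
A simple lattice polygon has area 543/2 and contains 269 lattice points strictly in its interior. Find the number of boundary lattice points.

7

Pick's theorem gives A = I + B/2 − 1, so B = 2(A − I + 1) = 2(543/2 − 269 + 1) = 7.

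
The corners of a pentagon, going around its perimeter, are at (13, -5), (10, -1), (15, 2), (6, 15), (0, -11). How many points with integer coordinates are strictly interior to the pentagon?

179

Using the shoelace formula, 2A = |[13·(-1) − 10·(-5)] + [10·2 − 15·(-1)] + [15·15 − 6·2] + [6·(-11) − 0·15] + [0·(-5) − 13·(-11)]| = 362, so the area is 181.
Along each edge there are gcd(|Δx|,|Δy|)+1 lattice points, so counting each shared vertex once the boundary has gcd(3,4) + gcd(5,3) + gcd(9,13) + gcd(6,26) + gcd(13,6) = 1+1+1+2+1 = 6.
Pick's theorem gives I = A − B/2 + 1 = 181 − 6/2 + 1 = 179.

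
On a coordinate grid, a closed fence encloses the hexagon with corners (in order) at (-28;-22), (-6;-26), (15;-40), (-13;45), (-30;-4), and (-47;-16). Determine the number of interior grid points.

1825

The shoelace formula gives twice the area as |((-28)·(-26) − (-6)·(-22)) + ((-6)·(-40) − 15·(-26)) + (15·45 − (-13)·(-40)) + ((-13)·(-4) − (-30)·45) + ((-30)·(-16) − (-47)·(-4)) + ((-47)·(-22) − (-28)·(-16))| = 3661, so the area is 1830.5.
The number of boundary lattice points is Σ gcd(|Δx|,|Δy|) = gcd(22,4) + gcd(21,14) + gcd(28,85) + gcd(17,49) + gcd(17,12) + gcd(19,6) = 2+7+1+1+1+1 = 13.
By Pick's theorem A = I + B/2 − 1, so I = 1830.5 − 13/2 + 1 = 1825.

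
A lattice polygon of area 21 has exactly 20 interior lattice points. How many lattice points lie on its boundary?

4

Pick's theorem gives A = I + B/2 − 1, so B = 2(A − I + 1) = 2(21 − 20 + 1) = 4.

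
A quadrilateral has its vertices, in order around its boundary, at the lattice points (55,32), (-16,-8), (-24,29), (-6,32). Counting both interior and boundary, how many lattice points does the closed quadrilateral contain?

The shoelace formula gives twice the area as |(55·(-8) − (-16)·32) + ((-16)·29 − (-24)·(-8)) + ((-24)·32 − (-6)·29) + ((-6)·32 − 55·32)| = 3130, so the area is 1565.
The number of boundary lattice points is Σ gcd(|Δx|,|Δy|) = gcd(71,40) + gcd(8,37) + gcd(18,3) + gcd(61,0) = 1+1+3+61 = 66.
Pick's theorem gives I = A − B/2 + 1 = 1565 − 66/2 + 1 = 1533, so the closed region contains I + B = 1533 + 66 = 1599 lattice points.

1599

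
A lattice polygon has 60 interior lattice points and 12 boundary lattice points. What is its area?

65

By Pick's theorem, A = I + B/2 − 1 = 60 + 12/2 − 1 = 65.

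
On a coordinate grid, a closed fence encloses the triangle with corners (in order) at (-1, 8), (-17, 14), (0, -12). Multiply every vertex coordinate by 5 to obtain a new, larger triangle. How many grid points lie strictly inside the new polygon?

3916

The shoelace formula gives twice the area as |((-1)·14 − (-17)·8) + ((-17)·(-12) − 0·14) + (0·8 − (-1)·(-12))| = 314, so the area is 157.
Along each edge there are gcd(|Δx|,|Δy|)+1 lattice points, so counting each shared vertex once the boundary has gcd(16,6) + gcd(17,26) + gcd(1,20) = 2+1+1 = 4.
Scaling by 5 multiplies the area by 5² = 25 (so the new area is 3925) and multiplies the boundary lattice-point count by 5, giving 20.
By Pick's theorem, the interior count of the dilated polygon is 3925 − 20/2 + 1 = 3916.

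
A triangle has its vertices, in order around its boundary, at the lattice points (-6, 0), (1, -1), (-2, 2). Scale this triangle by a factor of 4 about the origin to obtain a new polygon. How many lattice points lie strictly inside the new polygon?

133

By the shoelace formula, twice the signed area is |((-6)·(-1) − 1·0) + (1·2 − (-2)·(-1)) + ((-2)·0 − (-6)·2)| = 18, so the area is 9.
Summing gcd(|Δx|,|Δy|) over the edges gives the boundary count: gcd(7,1) + gcd(3,3) + gcd(4,2) = 1+3+2 = 6.
Scaling by 4 multiplies the area by 4² = 16 (so the new area is 144) and multiplies the boundary lattice-point count by 4, giving 24.
By Pick's theorem, the interior count of the dilated polygon is 144 − 24/2 + 1 = 133.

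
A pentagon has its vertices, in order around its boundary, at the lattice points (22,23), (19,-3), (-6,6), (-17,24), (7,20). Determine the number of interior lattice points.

Using the shoelace formula, 2A = |(22·(-3) − 19·23) + (19·6 − (-6)·(-3)) + ((-6)·24 − (-17)·6) + ((-17)·20 − 7·24) + (7·23 − 22·20)| = 1236, so the area is 618.
Summing gcd(|Δx|,|Δy|) over the edges gives the boundary count: gcd(3,26) + gcd(25,9) + gcd(11,18) + gcd(24,4) + gcd(15,3) = 1+1+1+4+3 = 10.
Pick's theorem gives I = A − B/2 + 1 = 618 − 10/2 + 1 = 614.

614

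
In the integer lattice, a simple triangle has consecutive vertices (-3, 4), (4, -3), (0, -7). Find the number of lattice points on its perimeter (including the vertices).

12

Along each edge there are gcd(|Δx|,|Δy|)+1 lattice points, so counting each shared vertex once the boundary has gcd(7,7) + gcd(4,4) + gcd(3,11) = 7+4+1 = 12.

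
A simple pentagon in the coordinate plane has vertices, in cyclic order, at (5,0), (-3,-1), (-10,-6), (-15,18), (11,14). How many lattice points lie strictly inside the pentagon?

370

By the shoelace formula, twice the signed area is |[5·(-1) − (-3)·0] + [(-3)·(-6) − (-10)·(-1)] + [(-10)·18 − (-15)·(-6)] + [(-15)·14 − 11·18] + [11·0 − 5·14]| = 745, so the area is 372.5.
Along each edge there are gcd(|Δx|,|Δy|)+1 lattice points, so counting each shared vertex once the boundary has gcd(8,1) + gcd(7,5) + gcd(5,24) + gcd(26,4) + gcd(6,14) = 1+1+1+2+2 = 7.
Pick's theorem gives I = A − B/2 + 1 = 372.5 − 7/2 + 1 = 370.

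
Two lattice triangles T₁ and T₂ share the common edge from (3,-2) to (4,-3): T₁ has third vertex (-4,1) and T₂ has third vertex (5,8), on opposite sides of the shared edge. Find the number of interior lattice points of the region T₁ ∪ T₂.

5

The union is the simple quadrilateral with vertices (3,-2), (-4,1), (4,-3), (5,8) in order.
Using the shoelace formula, 2A = |[3·1 − (-4)·(-2)] + [(-4)·(-3) − 4·1] + [4·8 − 5·(-3)] + [5·(-2) − 3·8]| = 16, so the area is 8.
Along each edge there are gcd(|Δx|,|Δy|)+1 lattice points, so counting each shared vertex once the boundary has gcd(7,3) + gcd(8,4) + gcd(1,11) + gcd(2,10) = 1+4+1+2 = 8.
By Pick's theorem I = A − B/2 + 1 = 8 − 8/2 + 1 = 5.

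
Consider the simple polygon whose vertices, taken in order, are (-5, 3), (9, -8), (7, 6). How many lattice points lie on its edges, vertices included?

6

Along each edge there are gcd(|Δx|,|Δy|)+1 lattice points, so counting each shared vertex once the boundary has gcd(14,11) + gcd(2,14) + gcd(12,3) = 1+2+3 = 6.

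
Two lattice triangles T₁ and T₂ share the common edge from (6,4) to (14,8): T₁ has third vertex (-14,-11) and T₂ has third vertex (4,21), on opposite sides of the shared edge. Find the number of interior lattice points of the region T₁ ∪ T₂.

The union is the simple quadrilateral with vertices (6,4), (-14,-11), (14,8), (4,21) in order.
By the shoelace formula, twice the signed area is |(6·(-11) − (-14)·4) + ((-14)·8 − 14·(-11)) + (14·21 − 4·8) + (4·4 − 6·21)| = 184, so the area is 92.
The number of boundary lattice points is Σ gcd(|Δx|,|Δy|) = gcd(20,15) + gcd(28,19) + gcd(10,13) + gcd(2,17) = 5+1+1+1 = 8.
By Pick's theorem I = A − B/2 + 1 = 92 − 8/2 + 1 = 89.

89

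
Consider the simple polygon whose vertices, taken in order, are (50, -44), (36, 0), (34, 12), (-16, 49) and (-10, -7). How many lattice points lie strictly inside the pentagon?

2630

The shoelace formula gives twice the area as |[50·0 − 36·(-44)] + [36·12 − 34·0] + [34·49 − (-16)·12] + [(-16)·(-7) − (-10)·49] + [(-10)·(-44) − 50·(-7)]| = 5266, so the area is 2633.
Summing gcd(|Δx|,|Δy|) over the edges gives the boundary count: gcd(14,44) + gcd(2,12) + gcd(50,37) + gcd(6,56) + gcd(60,37) = 2+2+1+2+1 = 8.
Pick's theorem gives I = A − B/2 + 1 = 2633 − 8/2 + 1 = 2630.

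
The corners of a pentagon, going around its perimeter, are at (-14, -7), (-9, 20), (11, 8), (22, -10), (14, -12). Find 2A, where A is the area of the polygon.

The shoelace formula gives twice the area as |[(-14)·20 − (-9)·(-7)] + [(-9)·8 − 11·20] + [11·(-10) − 22·8] + [22·(-12) − 14·(-10)] + [14·(-7) − (-14)·(-12)]| = 1311, so the area is 1311/2.

1311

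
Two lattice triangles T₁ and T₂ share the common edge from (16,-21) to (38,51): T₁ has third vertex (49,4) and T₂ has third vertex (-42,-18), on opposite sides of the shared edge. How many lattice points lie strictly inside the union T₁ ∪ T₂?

3033

The union is the simple quadrilateral with vertices (16,-21), (49,4), (38,51), (-42,-18) in order.
The shoelace formula gives twice the area as |[16·4 − 49·(-21)] + [49·51 − 38·4] + [38·(-18) − (-42)·51] + [(-42)·(-21) − 16·(-18)]| = 6068, so the area is 3034.
Summing gcd(|Δx|,|Δy|) over the edges gives the boundary count: gcd(33,25) + gcd(11,47) + gcd(80,69) + gcd(58,3) = 1+1+1+1 = 4.
By Pick's theorem I = A − B/2 + 1 = 3034 − 4/2 + 1 = 3033.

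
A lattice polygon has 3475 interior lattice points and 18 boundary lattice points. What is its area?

Pick's theorem states A = I + B/2 − 1, so A = 3475 + 18/2 − 1 = 3483.

3483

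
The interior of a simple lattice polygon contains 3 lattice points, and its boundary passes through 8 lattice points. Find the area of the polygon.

6

By Pick's theorem, A = I + B/2 − 1 = 3 + 8/2 − 1 = 6.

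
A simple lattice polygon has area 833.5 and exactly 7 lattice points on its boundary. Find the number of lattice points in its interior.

831

Pick's theorem A = I + B/2 − 1 rearranges to I = A − B/2 + 1 = 833.5 − 7/2 + 1 = 831.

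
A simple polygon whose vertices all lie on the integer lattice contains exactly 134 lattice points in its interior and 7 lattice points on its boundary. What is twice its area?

Pick's theorem states A = I + B/2 − 1, so A = 134 + 7/2 − 1 = 273/2.
Hence 2A = 273.

273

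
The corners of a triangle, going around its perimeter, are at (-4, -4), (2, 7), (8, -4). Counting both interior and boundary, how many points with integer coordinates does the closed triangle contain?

The shoelace formula gives twice the area as |((-4)·7 − 2·(-4)) + (2·(-4) − 8·7) + (8·(-4) − (-4)·(-4))| = 132, so the area is 66.
Summing gcd(|Δx|,|Δy|) over the edges gives the boundary count: gcd(6,11) + gcd(6,11) + gcd(12,0) = 1+1+12 = 14.
Pick's theorem gives I = A − B/2 + 1 = 66 − 14/2 + 1 = 60, so the closed region contains I + B = 60 + 14 = 74 lattice points.

74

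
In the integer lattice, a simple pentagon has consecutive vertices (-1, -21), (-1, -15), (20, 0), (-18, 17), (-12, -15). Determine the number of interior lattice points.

667

Using the shoelace formula, 2A = |[(-1)·(-15) − (-1)·(-21)] + [(-1)·0 − 20·(-15)] + [20·17 − (-18)·0] + [(-18)·(-15) − (-12)·17] + [(-12)·(-21) − (-1)·(-15)]| = 1345, so the area is 672.5.
Along each edge there are gcd(|Δx|,|Δy|)+1 lattice points, so counting each shared vertex once the boundary has gcd(0,6) + gcd(21,15) + gcd(38,17) + gcd(6,32) + gcd(11,6) = 6+3+1+2+1 = 13.
Pick's theorem gives I = A − B/2 + 1 = 672.5 − 13/2 + 1 = 667.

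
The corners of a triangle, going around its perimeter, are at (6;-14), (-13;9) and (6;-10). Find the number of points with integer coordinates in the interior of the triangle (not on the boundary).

The shoelace formula gives twice the area as |[6·9 − (-13)·(-14)] + [(-13)·(-10) − 6·9] + [6·(-14) − 6·(-10)]| = 76, so the area is 38.
The number of boundary lattice points is Σ gcd(|Δx|,|Δy|) = gcd(19,23) + gcd(19,19) + gcd(0,4) = 1+19+4 = 24.
Pick's theorem gives I = A − B/2 + 1 = 38 − 24/2 + 1 = 27.

27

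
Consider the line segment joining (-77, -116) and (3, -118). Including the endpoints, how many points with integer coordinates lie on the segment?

3

The number of lattice points on a segment between lattice points is gcd(|Δx|,|Δy|) + 1 = gcd(80,2) + 1 = 2 + 1 = 3.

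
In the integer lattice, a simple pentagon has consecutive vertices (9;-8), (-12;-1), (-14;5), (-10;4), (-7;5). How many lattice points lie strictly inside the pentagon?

Using the shoelace formula, 2A = |(9·(-1) − (-12)·(-8)) + ((-12)·5 − (-14)·(-1)) + ((-14)·4 − (-10)·5) + ((-10)·5 − (-7)·4) + ((-7)·(-8) − 9·5)| = 196, so the area is 98.
The number of boundary lattice points is Σ gcd(|Δx|,|Δy|) = gcd(21,7) + gcd(2,6) + gcd(4,1) + gcd(3,1) + gcd(16,13) = 7+2+1+1+1 = 12.
By Pick's theorem A = I + B/2 − 1, so I = 98 − 12/2 + 1 = 93.

93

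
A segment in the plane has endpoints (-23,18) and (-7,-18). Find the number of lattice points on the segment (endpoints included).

5

The number of lattice points on a segment between lattice points is gcd(|Δx|,|Δy|) + 1 = gcd(16,36) + 1 = 4 + 1 = 5.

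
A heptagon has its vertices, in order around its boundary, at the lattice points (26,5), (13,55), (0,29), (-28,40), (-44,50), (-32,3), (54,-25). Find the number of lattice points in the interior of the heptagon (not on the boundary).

Using the shoelace formula, 2A = |(26·55 − 13·5) + (13·29 − 0·55) + (0·40 − (-28)·29) + ((-28)·50 − (-44)·40) + ((-44)·3 − (-32)·50) + ((-32)·(-25) − 54·3) + (54·5 − 26·(-25))| = 5940, so the area is 2970.
Summing gcd(|Δx|,|Δy|) over the edges gives the boundary count: gcd(13,50) + gcd(13,26) + gcd(28,11) + gcd(16,10) + gcd(12,47) + gcd(86,28) + gcd(28,30) = 1+13+1+2+1+2+2 = 22.
Pick's theorem gives I = A − B/2 + 1 = 2970 − 22/2 + 1 = 2960.

2960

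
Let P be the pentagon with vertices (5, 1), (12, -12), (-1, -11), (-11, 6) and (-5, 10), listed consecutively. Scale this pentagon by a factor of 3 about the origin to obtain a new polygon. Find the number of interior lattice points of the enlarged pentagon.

2143

By the shoelace formula, twice the signed area is |[5·(-12) − 12·1] + [12·(-11) − (-1)·(-12)] + [(-1)·6 − (-11)·(-11)] + [(-11)·10 − (-5)·6] + [(-5)·1 − 5·10]| = 478, so the area is 239.
Summing gcd(|Δx|,|Δy|) over the edges gives the boundary count: gcd(7,13) + gcd(13,1) + gcd(10,17) + gcd(6,4) + gcd(10,9) = 1+1+1+2+1 = 6.
Scaling by 3 multiplies the area by 3² = 9 (so the new area is 2151) and multiplies the boundary lattice-point count by 3, giving 18.
By Pick's theorem, the interior count of the dilated polygon is 2151 − 18/2 + 1 = 2143.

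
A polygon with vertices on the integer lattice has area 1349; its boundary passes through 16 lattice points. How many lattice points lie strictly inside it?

Pick's theorem A = I + B/2 − 1 rearranges to I = A − B/2 + 1 = 1349 − 16/2 + 1 = 1342.

1342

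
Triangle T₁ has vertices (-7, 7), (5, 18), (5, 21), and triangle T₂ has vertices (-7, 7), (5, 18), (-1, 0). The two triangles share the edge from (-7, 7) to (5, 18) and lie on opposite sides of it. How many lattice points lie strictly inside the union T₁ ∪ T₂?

The union is the simple quadrilateral with vertices (-7, 7), (5, 21), (5, 18), (-1, 0) in order.
Using the shoelace formula, 2A = |((-7)·21 − 5·7) + (5·18 − 5·21) + (5·0 − (-1)·18) + ((-1)·7 − (-7)·0)| = 186, so the area is 93.
Summing gcd(|Δx|,|Δy|) over the edges gives the boundary count: gcd(12,14) + gcd(0,3) + gcd(6,18) + gcd(6,7) = 2+3+6+1 = 12.
By Pick's theorem I = A − B/2 + 1 = 93 − 12/2 + 1 = 88.

88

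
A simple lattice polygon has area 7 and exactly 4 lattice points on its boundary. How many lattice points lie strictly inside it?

6

Pick's theorem A = I + B/2 − 1 rearranges to I = A − B/2 + 1 = 7 − 4/2 + 1 = 6.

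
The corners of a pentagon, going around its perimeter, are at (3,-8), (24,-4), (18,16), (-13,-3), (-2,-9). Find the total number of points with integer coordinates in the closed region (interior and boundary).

The shoelace formula gives twice the area as |(3·(-4) − 24·(-8)) + (24·16 − 18·(-4)) + (18·(-3) − (-13)·16) + ((-13)·(-9) − (-2)·(-3)) + ((-2)·(-8) − 3·(-9))| = 944, so the area is 472.
Summing gcd(|Δx|,|Δy|) over the edges gives the boundary count: gcd(21,4) + gcd(6,20) + gcd(31,19) + gcd(11,6) + gcd(5,1) = 1+2+1+1+1 = 6.
Pick's theorem gives I = A − B/2 + 1 = 472 − 6/2 + 1 = 470, so the closed region contains I + B = 470 + 6 = 476 lattice points.

476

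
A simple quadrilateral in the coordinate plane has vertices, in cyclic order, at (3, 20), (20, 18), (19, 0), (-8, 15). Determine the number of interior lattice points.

302

Using the shoelace formula, 2A = |[3·18 − 20·20] + [20·0 − 19·18] + [19·15 − (-8)·0] + [(-8)·20 − 3·15]| = 608, so the area is 304.
Along each edge there are gcd(|Δx|,|Δy|)+1 lattice points, so counting each shared vertex once the boundary has gcd(17,2) + gcd(1,18) + gcd(27,15) + gcd(11,5) = 1+1+3+1 = 6.
Pick's theorem gives I = A − B/2 + 1 = 304 − 6/2 + 1 = 302.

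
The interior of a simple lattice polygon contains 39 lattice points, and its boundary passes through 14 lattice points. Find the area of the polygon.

45

Pick's theorem states A = I + B/2 − 1, so A = 39 + 14/2 − 1 = 45.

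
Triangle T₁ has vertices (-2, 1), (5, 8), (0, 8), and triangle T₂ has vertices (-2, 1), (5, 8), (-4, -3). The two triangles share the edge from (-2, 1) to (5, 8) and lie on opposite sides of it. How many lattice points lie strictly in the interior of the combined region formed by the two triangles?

21

The union is the simple quadrilateral with vertices (-2, 1), (0, 8), (5, 8), (-4, -3) in order.
Using the shoelace formula, 2A = |[(-2)·8 − 0·1] + [0·8 − 5·8] + [5·(-3) − (-4)·8] + [(-4)·1 − (-2)·(-3)]| = 49, so the area is 49/2.
The number of boundary lattice points is Σ gcd(|Δx|,|Δy|) = gcd(2,7) + gcd(5,0) + gcd(9,11) + gcd(2,4) = 1+5+1+2 = 9.
By Pick's theorem I = A − B/2 + 1 = 49/2 − 9/2 + 1 = 21.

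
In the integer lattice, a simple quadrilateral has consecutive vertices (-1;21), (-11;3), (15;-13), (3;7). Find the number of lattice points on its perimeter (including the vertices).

10

The number of boundary lattice points is Σ gcd(|Δx|,|Δy|) = gcd(10,18) + gcd(26,16) + gcd(12,20) + gcd(4,14) = 2+2+4+2 = 10.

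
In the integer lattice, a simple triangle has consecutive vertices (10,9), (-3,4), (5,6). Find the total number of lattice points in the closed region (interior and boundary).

The shoelace formula gives twice the area as |(10·4 − (-3)·9) + ((-3)·6 − 5·4) + (5·9 − 10·6)| = 14, so the area is 7.
The number of boundary lattice points is Σ gcd(|Δx|,|Δy|) = gcd(13,5) + gcd(8,2) + gcd(5,3) = 1+2+1 = 4.
Pick's theorem gives I = A − B/2 + 1 = 7 − 4/2 + 1 = 6, so the closed region contains I + B = 6 + 4 = 10 lattice points.

10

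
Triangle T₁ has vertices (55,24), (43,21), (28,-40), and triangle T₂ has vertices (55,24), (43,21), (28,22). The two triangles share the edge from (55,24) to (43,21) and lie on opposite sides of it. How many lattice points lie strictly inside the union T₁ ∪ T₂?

The union is the simple quadrilateral with vertices (55,24), (28,-40), (43,21), (28,22) in order.
By the shoelace formula, twice the signed area is |(55·(-40) − 28·24) + (28·21 − 43·(-40)) + (43·22 − 28·21) + (28·24 − 55·22)| = 744, so the area is 372.
Along each edge there are gcd(|Δx|,|Δy|)+1 lattice points, so counting each shared vertex once the boundary has gcd(27,64) + gcd(15,61) + gcd(15,1) + gcd(27,2) = 1+1+1+1 = 4.
By Pick's theorem I = A − B/2 + 1 = 372 − 4/2 + 1 = 371.

371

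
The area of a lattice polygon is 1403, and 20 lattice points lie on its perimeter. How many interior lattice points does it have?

Pick's theorem A = I + B/2 − 1 rearranges to I = A − B/2 + 1 = 1403 − 20/2 + 1 = 1394.

1394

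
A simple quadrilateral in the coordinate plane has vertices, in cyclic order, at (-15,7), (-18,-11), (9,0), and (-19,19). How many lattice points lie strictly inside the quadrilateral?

353

Using the shoelace formula, 2A = |[(-15)·(-11) − (-18)·7] + [(-18)·0 − 9·(-11)] + [9·19 − (-19)·0] + [(-19)·7 − (-15)·19]| = 713, so the area is 713/2.
Summing gcd(|Δx|,|Δy|) over the edges gives the boundary count: gcd(3,18) + gcd(27,11) + gcd(28,19) + gcd(4,12) = 3+1+1+4 = 9.
Pick's theorem gives I = A − B/2 + 1 = 713/2 − 9/2 + 1 = 353.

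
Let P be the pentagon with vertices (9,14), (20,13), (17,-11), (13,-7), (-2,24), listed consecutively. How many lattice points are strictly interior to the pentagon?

259

The shoelace formula gives twice the area as |(9·13 − 20·14) + (20·(-11) − 17·13) + (17·(-7) − 13·(-11)) + (13·24 − (-2)·(-7)) + ((-2)·14 − 9·24)| = 526, so the area is 263.
The number of boundary lattice points is Σ gcd(|Δx|,|Δy|) = gcd(11,1) + gcd(3,24) + gcd(4,4) + gcd(15,31) + gcd(11,10) = 1+3+4+1+1 = 10.
By Pick's theorem A = I + B/2 − 1, so I = 263 − 10/2 + 1 = 259.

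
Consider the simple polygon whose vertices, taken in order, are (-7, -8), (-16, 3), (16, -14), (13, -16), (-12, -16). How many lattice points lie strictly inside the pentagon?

218

Using the shoelace formula, 2A = |[(-7)·3 − (-16)·(-8)] + [(-16)·(-14) − 16·3] + [16·(-16) − 13·(-14)] + [13·(-16) − (-12)·(-16)] + [(-12)·(-8) − (-7)·(-16)]| = 463, so the area is 463/2.
The number of boundary lattice points is Σ gcd(|Δx|,|Δy|) = gcd(9,11) + gcd(32,17) + gcd(3,2) + gcd(25,0) + gcd(5,8) = 1+1+1+25+1 = 29.
Pick's theorem gives I = A − B/2 + 1 = 463/2 − 29/2 + 1 = 218.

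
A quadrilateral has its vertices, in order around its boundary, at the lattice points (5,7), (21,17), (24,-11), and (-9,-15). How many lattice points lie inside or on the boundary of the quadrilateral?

578

By the shoelace formula, twice the signed area is |[5·17 − 21·7] + [21·(-11) − 24·17] + [24·(-15) − (-9)·(-11)] + [(-9)·7 − 5·(-15)]| = 1148, so the area is 574.
The number of boundary lattice points is Σ gcd(|Δx|,|Δy|) = gcd(16,10) + gcd(3,28) + gcd(33,4) + gcd(14,22) = 2+1+1+2 = 6.
Pick's theorem gives I = A − B/2 + 1 = 574 − 6/2 + 1 = 572, so the closed region contains I + B = 572 + 6 = 578 lattice points.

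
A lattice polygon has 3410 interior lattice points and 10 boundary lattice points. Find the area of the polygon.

3414

By Pick's theorem, A = I + B/2 − 1 = 3410 + 10/2 − 1 = 3414.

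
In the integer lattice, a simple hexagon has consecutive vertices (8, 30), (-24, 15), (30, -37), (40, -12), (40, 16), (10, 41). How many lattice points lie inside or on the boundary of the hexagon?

2507

Using the shoelace formula, 2A = |(8·15 − (-24)·30) + ((-24)·(-37) − 30·15) + (30·(-12) − 40·(-37)) + (40·16 − 40·(-12)) + (40·41 − 10·16) + (10·30 − 8·41)| = 4970, so the area is 2485.
Summing gcd(|Δx|,|Δy|) over the edges gives the boundary count: gcd(32,15) + gcd(54,52) + gcd(10,25) + gcd(0,28) + gcd(30,25) + gcd(2,11) = 1+2+5+28+5+1 = 42.
Pick's theorem gives I = A − B/2 + 1 = 2485 − 42/2 + 1 = 2465, so the closed region contains I + B = 2465 + 42 = 2507 lattice points.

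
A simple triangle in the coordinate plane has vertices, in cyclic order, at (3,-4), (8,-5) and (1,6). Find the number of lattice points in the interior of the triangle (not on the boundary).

23

By the shoelace formula, twice the signed area is |[3·(-5) − 8·(-4)] + [8·6 − 1·(-5)] + [1·(-4) − 3·6]| = 48, so the area is 24.
Along each edge there are gcd(|Δx|,|Δy|)+1 lattice points, so counting each shared vertex once the boundary has gcd(5,1) + gcd(7,11) + gcd(2,10) = 1+1+2 = 4.
By Pick's theorem A = I + B/2 − 1, so I = 24 − 4/2 + 1 = 23.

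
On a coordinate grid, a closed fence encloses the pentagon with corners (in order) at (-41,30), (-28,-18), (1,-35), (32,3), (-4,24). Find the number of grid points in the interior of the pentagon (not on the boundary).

Using the shoelace formula, 2A = |[(-41)·(-18) − (-28)·30] + [(-28)·(-35) − 1·(-18)] + [1·3 − 32·(-35)] + [32·24 − (-4)·3] + [(-4)·30 − (-41)·24]| = 5343, so the area is 5343/2.
Summing gcd(|Δx|,|Δy|) over the edges gives the boundary count: gcd(13,48) + gcd(29,17) + gcd(31,38) + gcd(36,21) + gcd(37,6) = 1+1+1+3+1 = 7.
By Pick's theorem A = I + B/2 − 1, so I = 5343/2 − 7/2 + 1 = 2669.

2669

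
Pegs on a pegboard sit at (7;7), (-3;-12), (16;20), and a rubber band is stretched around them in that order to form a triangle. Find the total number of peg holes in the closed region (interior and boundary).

The shoelace formula gives twice the area as |[7·(-12) − (-3)·7] + [(-3)·20 − 16·(-12)] + [16·7 − 7·20]| = 41, so the area is 41/2.
Summing gcd(|Δx|,|Δy|) over the edges gives the boundary count: gcd(10,19) + gcd(19,32) + gcd(9,13) = 1+1+1 = 3.
Pick's theorem gives I = A − B/2 + 1 = 41/2 − 3/2 + 1 = 20, so the closed region contains I + B = 20 + 3 = 23 lattice points.

23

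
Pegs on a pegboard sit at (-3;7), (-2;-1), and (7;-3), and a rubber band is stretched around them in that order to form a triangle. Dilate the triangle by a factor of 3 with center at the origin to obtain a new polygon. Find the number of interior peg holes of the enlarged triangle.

By the shoelace formula, twice the signed area is |((-3)·(-1) − (-2)·7) + ((-2)·(-3) − 7·(-1)) + (7·7 − (-3)·(-3))| = 70, so the area is 35.
The number of boundary lattice points is Σ gcd(|Δx|,|Δy|) = gcd(1,8) + gcd(9,2) + gcd(10,10) = 1+1+10 = 12.
Scaling by 3 multiplies the area by 3² = 9 (so the new area is 315) and multiplies the boundary lattice-point count by 3, giving 36.
By Pick's theorem, the interior count of the dilated polygon is 315 − 36/2 + 1 = 298.

298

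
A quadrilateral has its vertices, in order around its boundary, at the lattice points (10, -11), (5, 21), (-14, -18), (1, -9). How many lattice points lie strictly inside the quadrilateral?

The shoelace formula gives twice the area as |[10·21 − 5·(-11)] + [5·(-18) − (-14)·21] + [(-14)·(-9) − 1·(-18)] + [1·(-11) − 10·(-9)]| = 692, so the area is 346.
Along each edge there are gcd(|Δx|,|Δy|)+1 lattice points, so counting each shared vertex once the boundary has gcd(5,32) + gcd(19,39) + gcd(15,9) + gcd(9,2) = 1+1+3+1 = 6.
By Pick's theorem A = I + B/2 − 1, so I = 346 − 6/2 + 1 = 344.

344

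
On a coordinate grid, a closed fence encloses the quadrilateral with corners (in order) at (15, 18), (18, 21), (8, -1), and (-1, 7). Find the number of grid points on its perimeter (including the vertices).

7

Summing gcd(|Δx|,|Δy|) over the edges gives the boundary count: gcd(3,3) + gcd(10,22) + gcd(9,8) + gcd(16,11) = 3+2+1+1 = 7.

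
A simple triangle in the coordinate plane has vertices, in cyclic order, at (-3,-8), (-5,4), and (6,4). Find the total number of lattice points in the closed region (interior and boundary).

75

Using the shoelace formula, 2A = |((-3)·4 − (-5)·(-8)) + ((-5)·4 − 6·4) + (6·(-8) − (-3)·4)| = 132, so the area is 66.
The number of boundary lattice points is Σ gcd(|Δx|,|Δy|) = gcd(2,12) + gcd(11,0) + gcd(9,12) = 2+11+3 = 16.
Pick's theorem gives I = A − B/2 + 1 = 66 − 16/2 + 1 = 59, so the closed region contains I + B = 59 + 16 = 75 lattice points.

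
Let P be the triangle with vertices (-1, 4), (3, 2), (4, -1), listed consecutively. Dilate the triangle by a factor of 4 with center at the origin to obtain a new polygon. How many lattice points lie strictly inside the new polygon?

By the shoelace formula, twice the signed area is |((-1)·2 − 3·4) + (3·(-1) − 4·2) + (4·4 − (-1)·(-1))| = 10, so the area is 5.
Along each edge there are gcd(|Δx|,|Δy|)+1 lattice points, so counting each shared vertex once the boundary has gcd(4,2) + gcd(1,3) + gcd(5,5) = 2+1+5 = 8.
Scaling by 4 multiplies the area by 4² = 16 (so the new area is 80) and multiplies the boundary lattice-point count by 4, giving 32.
By Pick's theorem, the interior count of the dilated polygon is 80 − 32/2 + 1 = 65.

65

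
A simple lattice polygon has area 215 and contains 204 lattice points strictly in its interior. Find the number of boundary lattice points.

Pick's theorem gives A = I + B/2 − 1, so B = 2(A − I + 1) = 2(215 − 204 + 1) = 24.

24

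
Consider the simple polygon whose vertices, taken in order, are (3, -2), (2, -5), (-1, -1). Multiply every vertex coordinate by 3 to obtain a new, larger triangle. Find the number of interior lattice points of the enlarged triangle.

55

The shoelace formula gives twice the area as |(3·(-5) − 2·(-2)) + (2·(-1) − (-1)·(-5)) + ((-1)·(-2) − 3·(-1))| = 13, so the area is 6.5.
Along each edge there are gcd(|Δx|,|Δy|)+1 lattice points, so counting each shared vertex once the boundary has gcd(1,3) + gcd(3,4) + gcd(4,1) = 1+1+1 = 3.
Scaling by 3 multiplies the area by 3² = 9 (so the new area is 117/2) and multiplies the boundary lattice-point count by 3, giving 9.
By Pick's theorem, the interior count of the dilated polygon is 117/2 − 9/2 + 1 = 55.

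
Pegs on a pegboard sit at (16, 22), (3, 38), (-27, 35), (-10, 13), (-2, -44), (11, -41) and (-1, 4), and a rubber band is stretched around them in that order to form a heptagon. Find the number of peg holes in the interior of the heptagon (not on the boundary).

1306

Using the shoelace formula, 2A = |[16·38 − 3·22] + [3·35 − (-27)·38] + [(-27)·13 − (-10)·35] + [(-10)·(-44) − (-2)·13] + [(-2)·(-41) − 11·(-44)] + [11·4 − (-1)·(-41)] + [(-1)·22 − 16·4]| = 2621, so the area is 1310.5.
The number of boundary lattice points is Σ gcd(|Δx|,|Δy|) = gcd(13,16) + gcd(30,3) + gcd(17,22) + gcd(8,57) + gcd(13,3) + gcd(12,45) + gcd(17,18) = 1+3+1+1+1+3+1 = 11.
By Pick's theorem A = I + B/2 − 1, so I = 1310.5 − 11/2 + 1 = 1306.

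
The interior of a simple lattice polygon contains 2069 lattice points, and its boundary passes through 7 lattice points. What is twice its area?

4143

By Pick's theorem, A = I + B/2 − 1 = 2069 + 7/2 − 1 = 4143/2.
Hence 2A = 4143.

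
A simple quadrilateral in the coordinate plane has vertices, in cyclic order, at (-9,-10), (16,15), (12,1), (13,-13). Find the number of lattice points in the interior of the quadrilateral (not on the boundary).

Using the shoelace formula, 2A = |[(-9)·15 − 16·(-10)] + [16·1 − 12·15] + [12·(-13) − 13·1] + [13·(-10) − (-9)·(-13)]| = 555, so the area is 277.5.
Along each edge there are gcd(|Δx|,|Δy|)+1 lattice points, so counting each shared vertex once the boundary has gcd(25,25) + gcd(4,14) + gcd(1,14) + gcd(22,3) = 25+2+1+1 = 29.
Pick's theorem gives I = A − B/2 + 1 = 277.5 − 29/2 + 1 = 264.

264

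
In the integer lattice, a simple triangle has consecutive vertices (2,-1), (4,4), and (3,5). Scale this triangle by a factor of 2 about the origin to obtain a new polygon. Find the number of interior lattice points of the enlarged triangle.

12

Using the shoelace formula, 2A = |(2·4 − 4·(-1)) + (4·5 − 3·4) + (3·(-1) − 2·5)| = 7, so the area is 7/2.
The number of boundary lattice points is Σ gcd(|Δx|,|Δy|) = gcd(2,5) + gcd(1,1) + gcd(1,6) = 1+1+1 = 3.
Scaling by 2 multiplies the area by 2² = 4 (so the new area is 14) and multiplies the boundary lattice-point count by 2, giving 6.
By Pick's theorem, the interior count of the dilated polygon is 14 − 6/2 + 1 = 12.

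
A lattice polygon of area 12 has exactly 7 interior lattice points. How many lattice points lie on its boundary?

Pick's theorem gives A = I + B/2 − 1, so B = 2(A − I + 1) = 2(12 − 7 + 1) = 12.

12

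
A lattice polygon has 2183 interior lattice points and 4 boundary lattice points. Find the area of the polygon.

2184

Pick's theorem states A = I + B/2 − 1, so A = 2183 + 4/2 − 1 = 2184.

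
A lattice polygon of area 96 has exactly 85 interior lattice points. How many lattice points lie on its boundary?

24

Pick's theorem gives A = I + B/2 − 1, so B = 2(A − I + 1) = 2(96 − 85 + 1) = 24.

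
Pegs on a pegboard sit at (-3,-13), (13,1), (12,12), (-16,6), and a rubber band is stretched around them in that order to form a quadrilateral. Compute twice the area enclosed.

The shoelace formula gives twice the area as |[(-3)·1 − 13·(-13)] + [13·12 − 12·1] + [12·6 − (-16)·12] + [(-16)·(-13) − (-3)·6]| = 800, so the area is 400.

800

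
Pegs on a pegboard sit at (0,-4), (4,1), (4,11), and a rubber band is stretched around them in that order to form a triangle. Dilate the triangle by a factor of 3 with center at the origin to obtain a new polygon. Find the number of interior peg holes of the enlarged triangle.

163

Using the shoelace formula, 2A = |(0·1 − 4·(-4)) + (4·11 − 4·1) + (4·(-4) − 0·11)| = 40, so the area is 20.
The number of boundary lattice points is Σ gcd(|Δx|,|Δy|) = gcd(4,5) + gcd(0,10) + gcd(4,15) = 1+10+1 = 12.
Scaling by 3 multiplies the area by 3² = 9 (so the new area is 180) and multiplies the boundary lattice-point count by 3, giving 36.
By Pick's theorem, the interior count of the dilated polygon is 180 − 36/2 + 1 = 163.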